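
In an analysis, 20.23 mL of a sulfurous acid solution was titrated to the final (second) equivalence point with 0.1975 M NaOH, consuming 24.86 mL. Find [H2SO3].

0.121 M

n(NaOH) = 0.1975 x 0.02486 = 0.004910 mol.
At the final (second) equivalence point, 2 mol OH^- react per mol H2SO3, so n(H2SO3) = 0.004910 / 2 = 0.002455 mol.
[H2SO3] = 0.002455 / 0.02023 L = 0.121 M.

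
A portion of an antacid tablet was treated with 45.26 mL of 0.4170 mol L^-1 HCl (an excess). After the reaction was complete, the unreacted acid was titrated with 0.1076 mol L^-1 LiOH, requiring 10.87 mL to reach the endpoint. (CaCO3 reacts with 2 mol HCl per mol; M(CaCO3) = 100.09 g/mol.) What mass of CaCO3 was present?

0.886 g

Total n(HCl) added = 0.4170 x 0.04526 = 0.01887 mol.
n(LiOH) used = 0.1076 x 0.01087 = 0.001170 mol, which equals the excess n(HCl).
So n(HCl) consumed by the sample = 0.01887 - 0.001170 = 0.01770 mol.
n(CaCO3) = 0.01770 / 2 = 0.008852 mol.
mass = 0.008852 mol x 100.09 g/mol = 0.886 g.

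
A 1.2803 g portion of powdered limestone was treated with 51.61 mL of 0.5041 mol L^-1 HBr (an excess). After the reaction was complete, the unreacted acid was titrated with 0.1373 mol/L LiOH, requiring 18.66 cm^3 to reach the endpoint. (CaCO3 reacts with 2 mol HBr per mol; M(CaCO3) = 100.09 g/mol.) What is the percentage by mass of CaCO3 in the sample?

91.7%

Total n(HBr) added = 0.5041 x 0.05161 = 0.02602 mol.
n(LiOH) used = 0.1373 x 0.01866 = 0.002562 mol, which equals the excess n(HBr).
So n(HBr) consumed by the sample = 0.02602 - 0.002562 = 0.02345 mol.
n(CaCO3) = 0.02345 / 2 = 0.01173 mol.
mass CaCO3 = 0.01173 x 100.09 = 1.174 g, so %CaCO3 = 1.174/1.2803 x 100 = 91.7%.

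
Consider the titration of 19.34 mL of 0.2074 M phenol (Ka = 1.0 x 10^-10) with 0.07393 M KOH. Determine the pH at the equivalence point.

n(C6H5OH) = 0.2074 x 0.01934 = 0.004011 mol; V(KOH) at equivalence = 0.004011/0.07393 = 0.05426 L.
At equivalence all the acid is converted to C6H5O-; total volume = 0.01934 + 0.05426 = 0.07360 L, so [C6H5O-] = 0.004011/0.07360 = 0.05450 M.
Kb = Kw/Ka = 1.0e-14 / 1.0 x 10^-10 = 0.000100.
[OH^-] = sqrt(Kb x [C6H5O-]) = sqrt(0.000100 x 0.05450) = 0.00233 M.
pOH = 2.63, so pH = 14.00 - 2.63 = 11.37.

11.37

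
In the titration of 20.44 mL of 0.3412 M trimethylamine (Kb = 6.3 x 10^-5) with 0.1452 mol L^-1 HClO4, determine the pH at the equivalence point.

n((CH3)3N) = 0.3412 x 0.02044 = 0.006974 mol; V(HClO4) at equivalence = 0.006974/0.1452 = 0.04803 L.
At equivalence the base is fully converted to (CH3)3NH+; total volume = 0.06847 L, so [(CH3)3NH+] = 0.006974/0.06847 = 0.1019 M.
Ka((CH3)3NH+) = Kw/Kb = 1.0e-14 / 6.3 x 10^-5 = 1.59e-10.
[H^+] = sqrt(Ka x [(CH3)3NH+]) = sqrt(1.59e-10 x 0.1019) = 4.02e-6 M.
pH = -log(4.02e-6) = 5.40.

5.40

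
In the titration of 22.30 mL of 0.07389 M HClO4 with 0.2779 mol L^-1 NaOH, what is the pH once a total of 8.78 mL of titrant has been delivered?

12.41

n(acid) = 0.07389 x 0.02230 = 0.001648 mol; n(NaOH) added = 0.2779 x 0.008780 = 0.002440 mol.
Base is in excess by 0.002440 - 0.001648 = 0.0007922 mol in a total volume of 0.03108 L.
[OH^-] = 0.0007922/0.03108 = 0.02549 M, so pOH = 1.59 and pH = 14.00 - 1.59 = 12.41.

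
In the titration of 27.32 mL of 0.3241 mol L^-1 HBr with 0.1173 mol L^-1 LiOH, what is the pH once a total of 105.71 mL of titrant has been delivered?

n(acid) = 0.3241 x 0.02732 = 0.008854 mol; n(LiOH) added = 0.1173 x 0.1057 = 0.01240 mol.
Base is in excess by 0.01240 - 0.008854 = 0.003545 mol in a total volume of 0.1330 L.
[OH^-] = 0.003545/0.1330 = 0.02665 M, so pOH = 1.57 and pH = 14.00 - 1.57 = 12.43.

12.43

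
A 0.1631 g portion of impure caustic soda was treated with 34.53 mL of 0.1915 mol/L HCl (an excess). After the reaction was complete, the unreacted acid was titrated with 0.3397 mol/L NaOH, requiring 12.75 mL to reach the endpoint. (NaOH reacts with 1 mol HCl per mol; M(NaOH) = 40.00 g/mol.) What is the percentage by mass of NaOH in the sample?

Total n(HCl) added = 0.1915 x 0.03453 = 0.006612 mol.
n(NaOH) used = 0.3397 x 0.01275 = 0.004331 mol, which equals the excess n(HCl).
So n(HCl) consumed by the sample = 0.006612 - 0.004331 = 0.002281 mol.
n(NaOH) = 0.002281 / 1 = 0.002281 mol.
mass NaOH = 0.002281 x 40.00 = 0.09125 g, so %NaOH = 0.09125/0.1631 x 100 = 55.9%.

55.9%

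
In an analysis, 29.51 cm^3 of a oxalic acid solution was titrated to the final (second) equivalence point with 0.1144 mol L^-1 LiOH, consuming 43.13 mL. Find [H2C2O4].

n(LiOH) = 0.1144 x 0.04313 = 0.004934 mol.
At the final (second) equivalence point, 2 mol OH^- react per mol H2C2O4, so n(H2C2O4) = 0.004934 / 2 = 0.002467 mol.
[H2C2O4] = 0.002467 / 0.02951 L = 0.0836 M.

0.0836 M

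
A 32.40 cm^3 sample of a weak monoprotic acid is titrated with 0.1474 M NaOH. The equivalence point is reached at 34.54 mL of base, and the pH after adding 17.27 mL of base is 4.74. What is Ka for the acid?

17.27 mL is half of the equivalence volume, so this is the half-equivalence point where [HA] = [A^-].
At half-equivalence pH = pKa, so pKa = 4.74.
Ka = 10^(-4.74) = 1.8 x 10^-5.

1.8 x 10^-5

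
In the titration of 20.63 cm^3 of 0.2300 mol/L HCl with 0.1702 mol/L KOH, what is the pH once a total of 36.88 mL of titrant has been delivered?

12.43

n(acid) = 0.2300 x 0.02063 = 0.004745 mol; n(KOH) added = 0.1702 x 0.03688 = 0.006277 mol.
Base is in excess by 0.006277 - 0.004745 = 0.001532 mol in a total volume of 0.05751 L.
[OH^-] = 0.001532/0.05751 = 0.02664 M, so pOH = 1.57 and pH = 14.00 - 1.57 = 12.43.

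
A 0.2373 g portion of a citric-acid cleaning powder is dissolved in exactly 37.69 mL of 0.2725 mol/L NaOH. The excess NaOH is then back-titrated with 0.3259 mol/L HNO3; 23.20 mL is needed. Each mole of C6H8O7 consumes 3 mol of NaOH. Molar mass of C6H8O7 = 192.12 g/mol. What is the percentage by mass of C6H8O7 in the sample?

Total n(NaOH) added = 0.2725 x 0.03769 = 0.01027 mol.
n(HNO3) used = 0.3259 x 0.02320 = 0.007561 mol, which equals the excess n(NaOH).
So n(NaOH) consumed by the sample = 0.01027 - 0.007561 = 0.002710 mol.
n(C6H8O7) = 0.002710 / 3 = 0.0009032 mol.
mass C6H8O7 = 0.0009032 x 192.12 = 0.1735 g, so %C6H8O7 = 0.1735/0.2373 x 100 = 73.1%.

73.1%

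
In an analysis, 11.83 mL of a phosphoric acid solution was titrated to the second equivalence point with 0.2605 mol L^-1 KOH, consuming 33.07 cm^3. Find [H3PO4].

n(KOH) = 0.2605 x 0.03307 = 0.008615 mol.
At the second equivalence point, 2 mol OH^- react per mol H3PO4, so n(H3PO4) = 0.008615 / 2 = 0.004307 mol.
[H3PO4] = 0.004307 / 0.01183 L = 0.364 M.

0.364 M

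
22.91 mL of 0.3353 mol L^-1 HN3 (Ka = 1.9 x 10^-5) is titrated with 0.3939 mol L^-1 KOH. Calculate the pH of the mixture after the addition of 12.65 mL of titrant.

4.99

Initial n(HN3) = 0.3353 x 0.02291 = 0.007682 mol.
n(KOH) added = 0.3939 x 0.01265 = 0.004983 mol, converting that many moles of HN3 to N3-.
Remaining n(HN3) = 0.002699 mol; n(N3-) = 0.004983 mol.
By Henderson-Hasselbalch, pH = pKa + log([A^-]/[HA]) = 4.72 + log(0.004983/0.002699) = 4.72 + (+0.27) = 4.99.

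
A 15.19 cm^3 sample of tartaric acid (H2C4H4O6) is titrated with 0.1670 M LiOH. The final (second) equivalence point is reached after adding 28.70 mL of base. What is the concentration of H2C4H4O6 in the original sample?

0.158 M

n(LiOH) = 0.1670 x 0.02870 = 0.004793 mol.
At the final (second) equivalence point, 2 mol OH^- react per mol H2C4H4O6, so n(H2C4H4O6) = 0.004793 / 2 = 0.002396 mol.
[H2C4H4O6] = 0.002396 / 0.01519 L = 0.158 M.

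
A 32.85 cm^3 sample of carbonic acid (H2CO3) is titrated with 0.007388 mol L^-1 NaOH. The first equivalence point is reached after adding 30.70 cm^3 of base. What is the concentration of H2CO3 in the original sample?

n(NaOH) = 0.007388 x 0.03070 = 0.0002268 mol.
At the first equivalence point, 1 mol OH^- react per mol H2CO3, so n(H2CO3) = 0.0002268 / 1 = 0.0002268 mol.
[H2CO3] = 0.0002268 / 0.03285 L = 0.00690 M.

0.00690 M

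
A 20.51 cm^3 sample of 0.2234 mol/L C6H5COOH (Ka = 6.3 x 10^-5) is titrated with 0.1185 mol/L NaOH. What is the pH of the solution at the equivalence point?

n(C6H5COOH) = 0.2234 x 0.02051 = 0.004582 mol; V(NaOH) at equivalence = 0.004582/0.1185 = 0.03867 L.
At equivalence all the acid is converted to C6H5COO-; total volume = 0.02051 + 0.03867 = 0.05918 L, so [C6H5COO-] = 0.004582/0.05918 = 0.07743 M.
Kb = Kw/Ka = 1.0e-14 / 6.3 x 10^-5 = 1.59e-10.
[OH^-] = sqrt(Kb x [C6H5COO-]) = sqrt(1.59e-10 x 0.07743) = 3.51e-6 M.
pOH = 5.46, so pH = 14.00 - 5.46 = 8.54.

8.54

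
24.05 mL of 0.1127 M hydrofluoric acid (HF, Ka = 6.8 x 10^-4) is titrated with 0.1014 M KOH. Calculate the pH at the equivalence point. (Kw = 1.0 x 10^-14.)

n(HF) = 0.1127 x 0.02405 = 0.002710 mol; V(KOH) at equivalence = 0.002710/0.1014 = 0.02673 L.
At equivalence all the acid is converted to F-; total volume = 0.02405 + 0.02673 = 0.05078 L, so [F-] = 0.002710/0.05078 = 0.05338 M.
Kb = Kw/Ka = 1.0e-14 / 6.8 x 10^-4 = 1.47e-11.
[OH^-] = sqrt(Kb x [F-]) = sqrt(1.47e-11 x 0.05338) = 8.86e-7 M.
pOH = 6.05, so pH = 14.00 - 6.05 = 7.95.

7.95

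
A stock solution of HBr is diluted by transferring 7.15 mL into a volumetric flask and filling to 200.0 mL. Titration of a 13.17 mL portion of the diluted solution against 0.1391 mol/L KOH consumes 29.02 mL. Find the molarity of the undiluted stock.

8.57 M

n(KOH) = 0.1391 x 0.02902 = 0.004037 mol.
n(HBr) in the aliquot = 0.004037 mol.
[diluted HBr] = 0.004037 / 0.01317 = 0.3065 M.
Dilution factor = 200.0/7.150 = 27.97, so [stock] = 0.3065 x 27.97 = 8.57 M.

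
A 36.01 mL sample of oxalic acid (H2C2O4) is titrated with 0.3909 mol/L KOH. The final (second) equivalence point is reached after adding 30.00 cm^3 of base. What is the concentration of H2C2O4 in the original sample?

0.163 M

n(KOH) = 0.3909 x 0.03000 = 0.01173 mol.
At the final (second) equivalence point, 2 mol OH^- react per mol H2C2O4, so n(H2C2O4) = 0.01173 / 2 = 0.005863 mol.
[H2C2O4] = 0.005863 / 0.03601 L = 0.163 M.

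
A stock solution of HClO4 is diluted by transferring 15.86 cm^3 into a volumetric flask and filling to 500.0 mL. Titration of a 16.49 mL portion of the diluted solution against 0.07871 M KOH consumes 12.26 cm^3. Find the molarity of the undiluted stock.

1.84 M

n(KOH) = 0.07871 x 0.01226 = 0.0009650 mol.
n(HClO4) in the aliquot = 0.0009650 mol.
[diluted HClO4] = 0.0009650 / 0.01649 = 0.05852 M.
Dilution factor = 500.0/15.86 = 31.53, so [stock] = 0.05852 x 31.53 = 1.84 M.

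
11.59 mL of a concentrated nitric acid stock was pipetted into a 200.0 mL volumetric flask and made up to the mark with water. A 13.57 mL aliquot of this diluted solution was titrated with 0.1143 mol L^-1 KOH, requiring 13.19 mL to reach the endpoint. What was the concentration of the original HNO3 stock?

1.92 M

n(KOH) = 0.1143 x 0.01319 = 0.001508 mol.
n(HNO3) in the aliquot = 0.001508 mol.
[diluted HNO3] = 0.001508 / 0.01357 = 0.1111 M.
Dilution factor = 200.0/11.59 = 17.26, so [stock] = 0.1111 x 17.26 = 1.92 M.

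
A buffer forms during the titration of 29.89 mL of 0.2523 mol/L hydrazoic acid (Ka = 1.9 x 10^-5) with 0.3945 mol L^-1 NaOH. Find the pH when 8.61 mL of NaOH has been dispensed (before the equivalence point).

Initial n(HN3) = 0.2523 x 0.02989 = 0.007541 mol.
n(NaOH) added = 0.3945 x 0.008610 = 0.003397 mol, converting that many moles of HN3 to N3-.
Remaining n(HN3) = 0.004145 mol; n(N3-) = 0.003397 mol.
By Henderson-Hasselbalch, pH = pKa + log([A^-]/[HA]) = 4.72 + log(0.003397/0.004145) = 4.72 + (-0.09) = 4.63.

4.63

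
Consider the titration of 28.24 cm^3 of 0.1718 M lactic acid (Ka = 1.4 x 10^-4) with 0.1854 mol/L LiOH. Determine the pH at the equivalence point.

n(HC3H5O3) = 0.1718 x 0.02824 = 0.004852 mol; V(LiOH) at equivalence = 0.004852/0.1854 = 0.02617 L.
At equivalence all the acid is converted to C3H5O3-; total volume = 0.02824 + 0.02617 = 0.05441 L, so [C3H5O3-] = 0.004852/0.05441 = 0.08917 M.
Kb = Kw/Ka = 1.0e-14 / 1.4 x 10^-4 = 7.14e-11.
[OH^-] = sqrt(Kb x [C3H5O3-]) = sqrt(7.14e-11 x 0.08917) = 2.52e-6 M.
pOH = 5.60, so pH = 14.00 - 5.60 = 8.40.

8.40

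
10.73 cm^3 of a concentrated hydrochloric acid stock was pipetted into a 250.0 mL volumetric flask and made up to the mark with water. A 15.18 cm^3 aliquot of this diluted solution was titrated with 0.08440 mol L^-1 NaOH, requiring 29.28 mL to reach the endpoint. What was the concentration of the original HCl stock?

3.79 M

n(NaOH) = 0.08440 x 0.02928 = 0.002471 mol.
n(HCl) in the aliquot = 0.002471 mol.
[diluted HCl] = 0.002471 / 0.01518 = 0.1628 M.
Dilution factor = 250.0/10.73 = 23.30, so [stock] = 0.1628 x 23.30 = 3.79 M.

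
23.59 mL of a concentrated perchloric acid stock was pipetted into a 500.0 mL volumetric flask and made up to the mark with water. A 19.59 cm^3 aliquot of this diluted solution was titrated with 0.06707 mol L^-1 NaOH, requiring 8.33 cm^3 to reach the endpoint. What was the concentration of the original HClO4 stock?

n(NaOH) = 0.06707 x 0.008330 = 0.0005587 mol.
n(HClO4) in the aliquot = 0.0005587 mol.
[diluted HClO4] = 0.0005587 / 0.01959 = 0.02852 M.
Dilution factor = 500.0/23.59 = 21.20, so [stock] = 0.02852 x 21.20 = 0.604 M.

0.604 M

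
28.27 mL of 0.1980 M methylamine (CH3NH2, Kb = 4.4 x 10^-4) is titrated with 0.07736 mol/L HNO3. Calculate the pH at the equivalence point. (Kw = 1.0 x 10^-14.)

5.95

n(CH3NH2) = 0.1980 x 0.02827 = 0.005597 mol; V(HNO3) at equivalence = 0.005597/0.07736 = 0.07236 L.
At equivalence the base is fully converted to CH3NH3+; total volume = 0.1006 L, so [CH3NH3+] = 0.005597/0.1006 = 0.05563 M.
Ka(CH3NH3+) = Kw/Kb = 1.0e-14 / 4.4 x 10^-4 = 2.27e-11.
[H^+] = sqrt(Ka x [CH3NH3+]) = sqrt(2.27e-11 x 0.05563) = 1.12e-6 M.
pH = -log(1.12e-6) = 5.95.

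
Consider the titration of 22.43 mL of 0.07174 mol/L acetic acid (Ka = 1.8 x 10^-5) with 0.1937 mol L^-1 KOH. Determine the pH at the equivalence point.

8.73

n(CH3COOH) = 0.07174 x 0.02243 = 0.001609 mol; V(KOH) at equivalence = 0.001609/0.1937 = 0.008307 L.
At equivalence all the acid is converted to CH3COO-; total volume = 0.02243 + 0.008307 = 0.03074 L, so [CH3COO-] = 0.001609/0.03074 = 0.05235 M.
Kb = Kw/Ka = 1.0e-14 / 1.8 x 10^-5 = 5.56e-10.
[OH^-] = sqrt(Kb x [CH3COO-]) = sqrt(5.56e-10 x 0.05235) = 5.39e-6 M.
pOH = 5.27, so pH = 14.00 - 5.27 = 8.73.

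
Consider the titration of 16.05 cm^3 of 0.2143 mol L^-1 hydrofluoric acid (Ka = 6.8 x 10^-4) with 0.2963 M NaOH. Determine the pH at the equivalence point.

n(HF) = 0.2143 x 0.01605 = 0.003440 mol; V(NaOH) at equivalence = 0.003440/0.2963 = 0.01161 L.
At equivalence all the acid is converted to F-; total volume = 0.01605 + 0.01161 = 0.02766 L, so [F-] = 0.003440/0.02766 = 0.1244 M.
Kb = Kw/Ka = 1.0e-14 / 6.8 x 10^-4 = 1.47e-11.
[OH^-] = sqrt(Kb x [F-]) = sqrt(1.47e-11 x 0.1244) = 1.35e-6 M.
pOH = 5.87, so pH = 14.00 - 5.87 = 8.13.

8.13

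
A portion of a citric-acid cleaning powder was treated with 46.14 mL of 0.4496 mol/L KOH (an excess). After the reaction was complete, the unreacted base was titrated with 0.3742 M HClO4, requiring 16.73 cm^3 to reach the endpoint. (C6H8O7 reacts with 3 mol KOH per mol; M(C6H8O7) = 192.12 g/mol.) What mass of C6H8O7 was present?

Total n(KOH) added = 0.4496 x 0.04614 = 0.02074 mol.
n(HClO4) used = 0.3742 x 0.01673 = 0.006260 mol, which equals the excess n(KOH).
So n(KOH) consumed by the sample = 0.02074 - 0.006260 = 0.01448 mol.
n(C6H8O7) = 0.01448 / 3 = 0.004828 mol.
mass = 0.004828 mol x 192.12 g/mol = 0.928 g.

0.928 g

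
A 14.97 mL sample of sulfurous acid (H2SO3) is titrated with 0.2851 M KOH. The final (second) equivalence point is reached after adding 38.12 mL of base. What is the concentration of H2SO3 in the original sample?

0.363 M

n(KOH) = 0.2851 x 0.03812 = 0.01087 mol.
At the final (second) equivalence point, 2 mol OH^- react per mol H2SO3, so n(H2SO3) = 0.01087 / 2 = 0.005434 mol.
[H2SO3] = 0.005434 / 0.01497 L = 0.363 M.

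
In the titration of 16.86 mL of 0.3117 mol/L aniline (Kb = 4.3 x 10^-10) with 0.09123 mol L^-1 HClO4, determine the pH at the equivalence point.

n(C6H5NH2) = 0.3117 x 0.01686 = 0.005255 mol; V(HClO4) at equivalence = 0.005255/0.09123 = 0.05760 L.
At equivalence the base is fully converted to C6H5NH3+; total volume = 0.07446 L, so [C6H5NH3+] = 0.005255/0.07446 = 0.07057 M.
Ka(C6H5NH3+) = Kw/Kb = 1.0e-14 / 4.3 x 10^-10 = 2.33e-5.
[H^+] = sqrt(Ka x [C6H5NH3+]) = sqrt(2.33e-5 x 0.07057) = 0.00128 M.
pH = -log(0.00128) = 2.89.

2.89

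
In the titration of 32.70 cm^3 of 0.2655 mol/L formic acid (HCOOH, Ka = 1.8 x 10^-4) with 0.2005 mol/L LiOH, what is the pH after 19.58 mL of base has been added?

Initial n(HCOOH) = 0.2655 x 0.03270 = 0.008682 mol.
n(LiOH) added = 0.2005 x 0.01958 = 0.003926 mol, converting that many moles of HCOOH to HCOO-.
Remaining n(HCOOH) = 0.004756 mol; n(HCOO-) = 0.003926 mol.
By Henderson-Hasselbalch, pH = pKa + log([A^-]/[HA]) = 3.74 + log(0.003926/0.004756) = 3.74 + (-0.08) = 3.66.

3.66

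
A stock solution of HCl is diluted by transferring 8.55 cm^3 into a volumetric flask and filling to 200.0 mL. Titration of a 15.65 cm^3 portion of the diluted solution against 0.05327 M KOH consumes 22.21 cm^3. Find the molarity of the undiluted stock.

n(KOH) = 0.05327 x 0.02221 = 0.001183 mol.
n(HCl) in the aliquot = 0.001183 mol.
[diluted HCl] = 0.001183 / 0.01565 = 0.07560 M.
Dilution factor = 200.0/8.550 = 23.39, so [stock] = 0.07560 x 23.39 = 1.77 M.

1.77 M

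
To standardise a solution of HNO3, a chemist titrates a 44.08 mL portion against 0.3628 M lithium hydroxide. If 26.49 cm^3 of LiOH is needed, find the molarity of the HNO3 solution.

n(LiOH) delivered = 0.3628 x 0.02649 = 0.009611 mol.
For a 1:1 reaction, n(HNO3) = 0.009611 mol.
[HNO3] = 0.009611 mol / 0.04408 L = 0.218 M.

0.218 M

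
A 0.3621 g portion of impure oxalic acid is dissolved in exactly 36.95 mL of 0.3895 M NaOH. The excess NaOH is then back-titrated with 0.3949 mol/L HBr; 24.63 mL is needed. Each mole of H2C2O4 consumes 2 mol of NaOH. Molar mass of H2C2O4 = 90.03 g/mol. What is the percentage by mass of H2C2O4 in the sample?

58.0%

Total n(NaOH) added = 0.3895 x 0.03695 = 0.01439 mol.
n(HBr) used = 0.3949 x 0.02463 = 0.009726 mol, which equals the excess n(NaOH).
So n(NaOH) consumed by the sample = 0.01439 - 0.009726 = 0.004666 mol.
n(H2C2O4) = 0.004666 / 2 = 0.002333 mol.
mass H2C2O4 = 0.002333 x 90.03 = 0.2100 g, so %H2C2O4 = 0.2100/0.3621 x 100 = 58.0%.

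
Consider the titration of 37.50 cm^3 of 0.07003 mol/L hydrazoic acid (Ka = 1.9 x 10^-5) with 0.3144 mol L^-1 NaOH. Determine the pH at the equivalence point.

n(HN3) = 0.07003 x 0.03750 = 0.002626 mol; V(NaOH) at equivalence = 0.002626/0.3144 = 0.008353 L.
At equivalence all the acid is converted to N3-; total volume = 0.03750 + 0.008353 = 0.04585 L, so [N3-] = 0.002626/0.04585 = 0.05727 M.
Kb = Kw/Ka = 1.0e-14 / 1.9 x 10^-5 = 5.26e-10.
[OH^-] = sqrt(Kb x [N3-]) = sqrt(5.26e-10 x 0.05727) = 5.49e-6 M.
pOH = 5.26, so pH = 14.00 - 5.26 = 8.74.

8.74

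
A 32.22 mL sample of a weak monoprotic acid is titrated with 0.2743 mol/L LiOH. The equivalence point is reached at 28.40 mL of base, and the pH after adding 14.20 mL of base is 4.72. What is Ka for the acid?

1.9 x 10^-5

14.20 mL is half of the equivalence volume, so this is the half-equivalence point where [HA] = [A^-].
At half-equivalence pH = pKa, so pKa = 4.72.
Ka = 10^(-4.72) = 1.9 x 10^-5.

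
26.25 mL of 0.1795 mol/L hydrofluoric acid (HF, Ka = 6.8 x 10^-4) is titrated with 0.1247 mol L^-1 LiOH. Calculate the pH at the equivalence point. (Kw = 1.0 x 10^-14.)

n(HF) = 0.1795 x 0.02625 = 0.004712 mol; V(LiOH) at equivalence = 0.004712/0.1247 = 0.03779 L.
At equivalence all the acid is converted to F-; total volume = 0.02625 + 0.03779 = 0.06404 L, so [F-] = 0.004712/0.06404 = 0.07358 M.
Kb = Kw/Ka = 1.0e-14 / 6.8 x 10^-4 = 1.47e-11.
[OH^-] = sqrt(Kb x [F-]) = sqrt(1.47e-11 x 0.07358) = 1.04e-6 M.
pOH = 5.98, so pH = 14.00 - 5.98 = 8.02.

8.02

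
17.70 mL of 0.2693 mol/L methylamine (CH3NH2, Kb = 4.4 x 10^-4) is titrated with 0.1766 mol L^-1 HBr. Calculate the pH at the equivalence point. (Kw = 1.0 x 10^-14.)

5.81

n(CH3NH2) = 0.2693 x 0.01770 = 0.004767 mol; V(HBr) at equivalence = 0.004767/0.1766 = 0.02699 L.
At equivalence the base is fully converted to CH3NH3+; total volume = 0.04469 L, so [CH3NH3+] = 0.004767/0.04469 = 0.1067 M.
Ka(CH3NH3+) = Kw/Kb = 1.0e-14 / 4.4 x 10^-4 = 2.27e-11.
[H^+] = sqrt(Ka x [CH3NH3+]) = sqrt(2.27e-11 x 0.1067) = 1.56e-6 M.
pH = -log(1.56e-6) = 5.81.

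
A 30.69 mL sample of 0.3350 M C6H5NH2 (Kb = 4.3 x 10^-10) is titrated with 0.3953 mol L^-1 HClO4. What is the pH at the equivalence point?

2.69

n(C6H5NH2) = 0.3350 x 0.03069 = 0.01028 mol; V(HClO4) at equivalence = 0.01028/0.3953 = 0.02601 L.
At equivalence the base is fully converted to C6H5NH3+; total volume = 0.05670 L, so [C6H5NH3+] = 0.01028/0.05670 = 0.1813 M.
Ka(C6H5NH3+) = Kw/Kb = 1.0e-14 / 4.3 x 10^-10 = 2.33e-5.
[H^+] = sqrt(Ka x [C6H5NH3+]) = sqrt(2.33e-5 x 0.1813) = 0.00205 M.
pH = -log(0.00205) = 2.69.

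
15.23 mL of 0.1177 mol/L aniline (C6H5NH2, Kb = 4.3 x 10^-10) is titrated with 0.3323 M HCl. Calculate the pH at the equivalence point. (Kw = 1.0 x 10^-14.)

2.85

n(C6H5NH2) = 0.1177 x 0.01523 = 0.001793 mol; V(HCl) at equivalence = 0.001793/0.3323 = 0.005394 L.
At equivalence the base is fully converted to C6H5NH3+; total volume = 0.02062 L, so [C6H5NH3+] = 0.001793/0.02062 = 0.08691 M.
Ka(C6H5NH3+) = Kw/Kb = 1.0e-14 / 4.3 x 10^-10 = 2.33e-5.
[H^+] = sqrt(Ka x [C6H5NH3+]) = sqrt(2.33e-5 x 0.08691) = 0.00142 M.
pH = -log(0.00142) = 2.85.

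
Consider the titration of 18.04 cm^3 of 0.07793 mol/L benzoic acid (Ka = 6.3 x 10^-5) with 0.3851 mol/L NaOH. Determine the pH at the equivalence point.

8.51

n(C6H5COOH) = 0.07793 x 0.01804 = 0.001406 mol; V(NaOH) at equivalence = 0.001406/0.3851 = 0.003651 L.
At equivalence all the acid is converted to C6H5COO-; total volume = 0.01804 + 0.003651 = 0.02169 L, so [C6H5COO-] = 0.001406/0.02169 = 0.06481 M.
Kb = Kw/Ka = 1.0e-14 / 6.3 x 10^-5 = 1.59e-10.
[OH^-] = sqrt(Kb x [C6H5COO-]) = sqrt(1.59e-10 x 0.06481) = 3.21e-6 M.
pOH = 5.49, so pH = 14.00 - 5.49 = 8.51.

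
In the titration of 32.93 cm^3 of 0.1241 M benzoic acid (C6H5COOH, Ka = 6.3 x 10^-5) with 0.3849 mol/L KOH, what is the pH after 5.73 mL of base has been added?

4.27

Initial n(C6H5COOH) = 0.1241 x 0.03293 = 0.004087 mol.
n(KOH) added = 0.3849 x 0.005730 = 0.002205 mol, converting that many moles of C6H5COOH to C6H5COO-.
Remaining n(C6H5COOH) = 0.001881 mol; n(C6H5COO-) = 0.002205 mol.
By Henderson-Hasselbalch, pH = pKa + log([A^-]/[HA]) = 4.20 + log(0.002205/0.001881) = 4.20 + (+0.07) = 4.27.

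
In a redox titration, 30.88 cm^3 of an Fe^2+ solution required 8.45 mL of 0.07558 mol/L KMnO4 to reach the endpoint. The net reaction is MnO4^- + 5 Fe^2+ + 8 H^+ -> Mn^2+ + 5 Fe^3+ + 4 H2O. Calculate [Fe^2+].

0.103 M

n(KMnO4) = 0.07558 x 0.008450 = 0.0006387 mol.
From the balanced equation, 1 mol KMnO4 reacts with 5 mol Fe^2+, so n(Fe^2+) = 0.0006387 x 5/1 = 0.003193 mol.
[Fe^2+] = 0.003193 / 0.03088 L = 0.103 M.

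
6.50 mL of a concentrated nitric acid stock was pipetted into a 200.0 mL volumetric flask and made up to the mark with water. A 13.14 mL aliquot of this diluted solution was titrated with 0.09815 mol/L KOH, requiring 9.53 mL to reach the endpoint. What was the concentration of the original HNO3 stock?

2.19 M

n(KOH) = 0.09815 x 0.009530 = 0.0009354 mol.
n(HNO3) in the aliquot = 0.0009354 mol.
[diluted HNO3] = 0.0009354 / 0.01314 = 0.07118 M.
Dilution factor = 200.0/6.500 = 30.77, so [stock] = 0.07118 x 30.77 = 2.19 M.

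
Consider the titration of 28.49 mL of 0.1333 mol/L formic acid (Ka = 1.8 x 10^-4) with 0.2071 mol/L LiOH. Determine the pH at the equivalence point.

n(HCOOH) = 0.1333 x 0.02849 = 0.003798 mol; V(LiOH) at equivalence = 0.003798/0.2071 = 0.01834 L.
At equivalence all the acid is converted to HCOO-; total volume = 0.02849 + 0.01834 = 0.04683 L, so [HCOO-] = 0.003798/0.04683 = 0.08110 M.
Kb = Kw/Ka = 1.0e-14 / 1.8 x 10^-4 = 5.56e-11.
[OH^-] = sqrt(Kb x [HCOO-]) = sqrt(5.56e-11 x 0.08110) = 2.12e-6 M.
pOH = 5.67, so pH = 14.00 - 5.67 = 8.33.

8.33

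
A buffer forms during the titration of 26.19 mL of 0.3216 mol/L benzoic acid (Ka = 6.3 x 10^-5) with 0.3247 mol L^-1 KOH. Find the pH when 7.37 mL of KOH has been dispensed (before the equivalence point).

3.80

Initial n(C6H5COOH) = 0.3216 x 0.02619 = 0.008423 mol.
n(KOH) added = 0.3247 x 0.007370 = 0.002393 mol, converting that many moles of C6H5COOH to C6H5COO-.
Remaining n(C6H5COOH) = 0.006030 mol; n(C6H5COO-) = 0.002393 mol.
By Henderson-Hasselbalch, pH = pKa + log([A^-]/[HA]) = 4.20 + log(0.002393/0.006030) = 4.20 + (-0.40) = 3.80.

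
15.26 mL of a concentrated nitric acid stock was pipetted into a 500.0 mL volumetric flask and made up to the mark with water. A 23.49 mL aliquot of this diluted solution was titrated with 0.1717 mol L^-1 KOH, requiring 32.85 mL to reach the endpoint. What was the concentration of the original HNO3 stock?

n(KOH) = 0.1717 x 0.03285 = 0.005640 mol.
n(HNO3) in the aliquot = 0.005640 mol.
[diluted HNO3] = 0.005640 / 0.02349 = 0.2401 M.
Dilution factor = 500.0/15.26 = 32.77, so [stock] = 0.2401 x 32.77 = 7.87 M.

7.87 M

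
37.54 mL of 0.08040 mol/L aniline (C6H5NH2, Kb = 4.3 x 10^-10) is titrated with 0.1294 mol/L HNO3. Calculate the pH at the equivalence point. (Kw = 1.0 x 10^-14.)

n(C6H5NH2) = 0.08040 x 0.03754 = 0.003018 mol; V(HNO3) at equivalence = 0.003018/0.1294 = 0.02332 L.
At equivalence the base is fully converted to C6H5NH3+; total volume = 0.06086 L, so [C6H5NH3+] = 0.003018/0.06086 = 0.04959 M.
Ka(C6H5NH3+) = Kw/Kb = 1.0e-14 / 4.3 x 10^-10 = 2.33e-5.
[H^+] = sqrt(Ka x [C6H5NH3+]) = sqrt(2.33e-5 x 0.04959) = 0.00107 M.
pH = -log(0.00107) = 2.97.

2.97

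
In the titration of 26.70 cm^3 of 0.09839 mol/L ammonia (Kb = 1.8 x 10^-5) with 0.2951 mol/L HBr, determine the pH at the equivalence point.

5.19

n(NH3) = 0.09839 x 0.02670 = 0.002627 mol; V(HBr) at equivalence = 0.002627/0.2951 = 0.008902 L.
At equivalence the base is fully converted to NH4+; total volume = 0.03560 L, so [NH4+] = 0.002627/0.03560 = 0.07379 M.
Ka(NH4+) = Kw/Kb = 1.0e-14 / 1.8 x 10^-5 = 5.56e-10.
[H^+] = sqrt(Ka x [NH4+]) = sqrt(5.56e-10 x 0.07379) = 6.40e-6 M.
pH = -log(6.40e-6) = 5.19.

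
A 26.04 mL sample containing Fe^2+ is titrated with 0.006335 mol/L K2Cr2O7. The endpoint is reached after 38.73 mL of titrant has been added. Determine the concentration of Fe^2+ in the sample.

0.0565 M

n(K2Cr2O7) = 0.006335 x 0.03873 = 0.0002454 mol.
From the balanced equation, 1 mol K2Cr2O7 reacts with 6 mol Fe^2+, so n(Fe^2+) = 0.0002454 x 6/1 = 0.001472 mol.
[Fe^2+] = 0.001472 / 0.02604 L = 0.0565 M.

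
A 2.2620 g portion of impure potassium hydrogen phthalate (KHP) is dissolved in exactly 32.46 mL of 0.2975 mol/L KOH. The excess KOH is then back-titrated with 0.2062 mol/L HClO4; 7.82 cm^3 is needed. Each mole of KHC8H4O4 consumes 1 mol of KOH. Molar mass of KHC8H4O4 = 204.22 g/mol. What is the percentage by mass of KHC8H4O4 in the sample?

Total n(KOH) added = 0.2975 x 0.03246 = 0.009657 mol.
n(HClO4) used = 0.2062 x 0.007820 = 0.001612 mol, which equals the excess n(KOH).
So n(KOH) consumed by the sample = 0.009657 - 0.001612 = 0.008044 mol.
n(KHC8H4O4) = 0.008044 / 1 = 0.008044 mol.
mass KHC8H4O4 = 0.008044 x 204.22 = 1.643 g, so %KHC8H4O4 = 1.643/2.2620 x 100 = 72.6%.

72.6%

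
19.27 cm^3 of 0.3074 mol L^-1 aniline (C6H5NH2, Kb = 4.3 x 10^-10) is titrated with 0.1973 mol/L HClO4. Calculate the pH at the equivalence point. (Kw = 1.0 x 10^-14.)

n(C6H5NH2) = 0.3074 x 0.01927 = 0.005924 mol; V(HClO4) at equivalence = 0.005924/0.1973 = 0.03002 L.
At equivalence the base is fully converted to C6H5NH3+; total volume = 0.04929 L, so [C6H5NH3+] = 0.005924/0.04929 = 0.1202 M.
Ka(C6H5NH3+) = Kw/Kb = 1.0e-14 / 4.3 x 10^-10 = 2.33e-5.
[H^+] = sqrt(Ka x [C6H5NH3+]) = sqrt(2.33e-5 x 0.1202) = 0.00167 M.
pH = -log(0.00167) = 2.78.

2.78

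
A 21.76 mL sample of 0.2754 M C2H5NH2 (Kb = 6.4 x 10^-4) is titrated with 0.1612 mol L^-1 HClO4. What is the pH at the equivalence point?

5.90

n(C2H5NH2) = 0.2754 x 0.02176 = 0.005993 mol; V(HClO4) at equivalence = 0.005993/0.1612 = 0.03718 L.
At equivalence the base is fully converted to C2H5NH3+; total volume = 0.05894 L, so [C2H5NH3+] = 0.005993/0.05894 = 0.1017 M.
Ka(C2H5NH3+) = Kw/Kb = 1.0e-14 / 6.4 x 10^-4 = 1.56e-11.
[H^+] = sqrt(Ka x [C2H5NH3+]) = sqrt(1.56e-11 x 0.1017) = 1.26e-6 M.
pH = -log(1.26e-6) = 5.90.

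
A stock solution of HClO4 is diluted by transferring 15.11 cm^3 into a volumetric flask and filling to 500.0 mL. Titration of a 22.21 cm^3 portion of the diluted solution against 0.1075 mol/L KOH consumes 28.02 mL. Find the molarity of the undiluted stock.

n(KOH) = 0.1075 x 0.02802 = 0.003012 mol.
n(HClO4) in the aliquot = 0.003012 mol.
[diluted HClO4] = 0.003012 / 0.02221 = 0.1356 M.
Dilution factor = 500.0/15.11 = 33.09, so [stock] = 0.1356 x 33.09 = 4.49 M.

4.49 M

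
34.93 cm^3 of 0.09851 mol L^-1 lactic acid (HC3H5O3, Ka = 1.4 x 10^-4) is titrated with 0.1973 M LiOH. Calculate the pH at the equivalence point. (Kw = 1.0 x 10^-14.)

n(HC3H5O3) = 0.09851 x 0.03493 = 0.003441 mol; V(LiOH) at equivalence = 0.003441/0.1973 = 0.01744 L.
At equivalence all the acid is converted to C3H5O3-; total volume = 0.03493 + 0.01744 = 0.05237 L, so [C3H5O3-] = 0.003441/0.05237 = 0.06570 M.
Kb = Kw/Ka = 1.0e-14 / 1.4 x 10^-4 = 7.14e-11.
[OH^-] = sqrt(Kb x [C3H5O3-]) = sqrt(7.14e-11 x 0.06570) = 2.17e-6 M.
pOH = 5.66, so pH = 14.00 - 5.66 = 8.34.

8.34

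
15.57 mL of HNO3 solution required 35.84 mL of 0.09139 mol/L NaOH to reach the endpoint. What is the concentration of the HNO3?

n(NaOH) delivered = 0.09139 x 0.03584 = 0.003275 mol.
For a 1:1 reaction, n(HNO3) = 0.003275 mol.
[HNO3] = 0.003275 mol / 0.01557 L = 0.210 M.

0.210 M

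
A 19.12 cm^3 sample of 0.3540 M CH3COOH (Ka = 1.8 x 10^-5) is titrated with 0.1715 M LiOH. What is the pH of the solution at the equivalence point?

n(CH3COOH) = 0.3540 x 0.01912 = 0.006768 mol; V(LiOH) at equivalence = 0.006768/0.1715 = 0.03947 L.
At equivalence all the acid is converted to CH3COO-; total volume = 0.01912 + 0.03947 = 0.05859 L, so [CH3COO-] = 0.006768/0.05859 = 0.1155 M.
Kb = Kw/Ka = 1.0e-14 / 1.8 x 10^-5 = 5.56e-10.
[OH^-] = sqrt(Kb x [CH3COO-]) = sqrt(5.56e-10 x 0.1155) = 8.01e-6 M.
pOH = 5.10, so pH = 14.00 - 5.10 = 8.90.

8.90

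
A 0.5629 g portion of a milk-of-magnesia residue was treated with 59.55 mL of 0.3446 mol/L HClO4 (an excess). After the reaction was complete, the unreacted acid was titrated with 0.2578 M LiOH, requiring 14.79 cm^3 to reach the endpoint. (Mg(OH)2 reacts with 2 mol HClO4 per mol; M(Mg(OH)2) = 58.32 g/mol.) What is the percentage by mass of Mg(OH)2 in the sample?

Total n(HClO4) added = 0.3446 x 0.05955 = 0.02052 mol.
n(LiOH) used = 0.2578 x 0.01479 = 0.003813 mol, which equals the excess n(HClO4).
So n(HClO4) consumed by the sample = 0.02052 - 0.003813 = 0.01671 mol.
n(Mg(OH)2) = 0.01671 / 2 = 0.008354 mol.
mass Mg(OH)2 = 0.008354 x 58.32 = 0.4872 g, so %Mg(OH)2 = 0.4872/0.5629 x 100 = 86.6%.

86.6%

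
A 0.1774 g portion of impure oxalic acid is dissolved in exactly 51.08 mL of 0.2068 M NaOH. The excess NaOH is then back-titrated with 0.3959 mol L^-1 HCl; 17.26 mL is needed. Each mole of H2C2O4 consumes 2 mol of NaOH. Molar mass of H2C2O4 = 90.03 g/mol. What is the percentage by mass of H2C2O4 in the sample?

94.7%

Total n(NaOH) added = 0.2068 x 0.05108 = 0.01056 mol.
n(HCl) used = 0.3959 x 0.01726 = 0.006833 mol, which equals the excess n(NaOH).
So n(NaOH) consumed by the sample = 0.01056 - 0.006833 = 0.003730 mol.
n(H2C2O4) = 0.003730 / 2 = 0.001865 mol.
mass H2C2O4 = 0.001865 x 90.03 = 0.1679 g, so %H2C2O4 = 0.1679/0.1774 x 100 = 94.7%.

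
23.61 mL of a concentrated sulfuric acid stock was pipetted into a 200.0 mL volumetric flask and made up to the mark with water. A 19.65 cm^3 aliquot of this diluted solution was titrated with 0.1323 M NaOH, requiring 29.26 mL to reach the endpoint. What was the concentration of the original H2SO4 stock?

n(NaOH) = 0.1323 x 0.02926 = 0.003871 mol.
n(H2SO4) in the aliquot = 0.003871 x 1/2 = 0.001936 mol.
[diluted H2SO4] = 0.001936 / 0.01965 = 0.09850 M.
Dilution factor = 200.0/23.61 = 8.471, so [stock] = 0.09850 x 8.471 = 0.834 M.

0.834 M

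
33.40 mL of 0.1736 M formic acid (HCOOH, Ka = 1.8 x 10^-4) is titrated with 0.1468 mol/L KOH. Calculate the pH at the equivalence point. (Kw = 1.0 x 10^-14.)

8.32

n(HCOOH) = 0.1736 x 0.03340 = 0.005798 mol; V(KOH) at equivalence = 0.005798/0.1468 = 0.03950 L.
At equivalence all the acid is converted to HCOO-; total volume = 0.03340 + 0.03950 = 0.07290 L, so [HCOO-] = 0.005798/0.07290 = 0.07954 M.
Kb = Kw/Ka = 1.0e-14 / 1.8 x 10^-4 = 5.56e-11.
[OH^-] = sqrt(Kb x [HCOO-]) = sqrt(5.56e-11 x 0.07954) = 2.10e-6 M.
pOH = 5.68, so pH = 14.00 - 5.68 = 8.32.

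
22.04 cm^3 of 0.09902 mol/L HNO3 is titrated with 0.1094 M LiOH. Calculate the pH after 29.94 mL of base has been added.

n(acid) = 0.09902 x 0.02204 = 0.002182 mol; n(LiOH) added = 0.1094 x 0.02994 = 0.003275 mol.
Base is in excess by 0.003275 - 0.002182 = 0.001093 mol in a total volume of 0.05198 L.
[OH^-] = 0.001093/0.05198 = 0.02103 M, so pOH = 1.68 and pH = 14.00 - 1.68 = 12.32.

12.32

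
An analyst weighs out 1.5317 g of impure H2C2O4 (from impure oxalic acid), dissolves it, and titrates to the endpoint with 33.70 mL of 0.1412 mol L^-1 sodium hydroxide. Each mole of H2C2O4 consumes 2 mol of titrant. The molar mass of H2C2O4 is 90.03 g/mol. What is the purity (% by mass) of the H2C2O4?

14.0%

n(NaOH) = 0.1412 x 0.03370 = 0.004758 mol.
n(H2C2O4) = 0.004758 / 2 = 0.002379 mol.
mass of H2C2O4 = 0.002379 x 90.03 = 0.2142 g.
% purity = 0.2142 / 1.5317 x 100 = 14.0%.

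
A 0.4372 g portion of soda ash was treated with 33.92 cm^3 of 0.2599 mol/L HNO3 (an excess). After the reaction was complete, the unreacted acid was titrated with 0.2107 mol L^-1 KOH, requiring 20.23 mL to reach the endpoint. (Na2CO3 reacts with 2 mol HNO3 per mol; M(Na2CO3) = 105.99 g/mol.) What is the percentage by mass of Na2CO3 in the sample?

Total n(HNO3) added = 0.2599 x 0.03392 = 0.008816 mol.
n(KOH) used = 0.2107 x 0.02023 = 0.004262 mol, which equals the excess n(HNO3).
So n(HNO3) consumed by the sample = 0.008816 - 0.004262 = 0.004553 mol.
n(Na2CO3) = 0.004553 / 2 = 0.002277 mol.
mass Na2CO3 = 0.002277 x 105.99 = 0.2413 g, so %Na2CO3 = 0.2413/0.4372 x 100 = 55.2%.

55.2%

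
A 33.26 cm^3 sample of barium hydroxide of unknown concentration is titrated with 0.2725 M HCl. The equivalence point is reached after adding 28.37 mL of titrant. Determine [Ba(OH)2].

0.116 M

n(HCl) delivered = 0.2725 x 0.02837 = 0.007731 mol.
The reaction is 1 Ba(OH)2 + 2 HCl, so n(Ba(OH)2) = 0.007731 x 1/2 = 0.003865 mol.
[Ba(OH)2] = 0.003865 mol / 0.03326 L = 0.116 M.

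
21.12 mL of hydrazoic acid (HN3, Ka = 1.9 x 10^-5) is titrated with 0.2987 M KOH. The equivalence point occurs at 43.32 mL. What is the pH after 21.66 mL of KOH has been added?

4.72

21.66 mL is exactly half the equivalence volume (43.32/2), i.e. the half-equivalence point.
There, n(HA) = n(A^-), so pH = pKa = -log(1.9 x 10^-5) = 4.72.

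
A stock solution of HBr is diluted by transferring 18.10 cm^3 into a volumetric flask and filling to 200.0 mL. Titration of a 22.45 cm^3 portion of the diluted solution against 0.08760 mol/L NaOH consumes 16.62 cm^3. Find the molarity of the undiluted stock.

0.717 M

n(NaOH) = 0.08760 x 0.01662 = 0.001456 mol.
n(HBr) in the aliquot = 0.001456 mol.
[diluted HBr] = 0.001456 / 0.02245 = 0.06485 M.
Dilution factor = 200.0/18.10 = 11.05, so [stock] = 0.06485 x 11.05 = 0.717 M.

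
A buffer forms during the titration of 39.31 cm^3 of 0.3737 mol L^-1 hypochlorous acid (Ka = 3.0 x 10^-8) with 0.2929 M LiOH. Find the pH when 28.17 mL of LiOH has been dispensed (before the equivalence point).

Initial n(HClO) = 0.3737 x 0.03931 = 0.01469 mol.
n(LiOH) added = 0.2929 x 0.02817 = 0.008251 mol, converting that many moles of HClO to ClO-.
Remaining n(HClO) = 0.006439 mol; n(ClO-) = 0.008251 mol.
By Henderson-Hasselbalch, pH = pKa + log([A^-]/[HA]) = 7.52 + log(0.008251/0.006439) = 7.52 + (+0.11) = 7.63.

7.63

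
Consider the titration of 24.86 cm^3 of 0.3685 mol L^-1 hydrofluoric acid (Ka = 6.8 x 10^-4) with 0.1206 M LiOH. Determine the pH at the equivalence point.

n(HF) = 0.3685 x 0.02486 = 0.009161 mol; V(LiOH) at equivalence = 0.009161/0.1206 = 0.07596 L.
At equivalence all the acid is converted to F-; total volume = 0.02486 + 0.07596 = 0.1008 L, so [F-] = 0.009161/0.1008 = 0.09086 M.
Kb = Kw/Ka = 1.0e-14 / 6.8 x 10^-4 = 1.47e-11.
[OH^-] = sqrt(Kb x [F-]) = sqrt(1.47e-11 x 0.09086) = 1.16e-6 M.
pOH = 5.94, so pH = 14.00 - 5.94 = 8.06.

8.06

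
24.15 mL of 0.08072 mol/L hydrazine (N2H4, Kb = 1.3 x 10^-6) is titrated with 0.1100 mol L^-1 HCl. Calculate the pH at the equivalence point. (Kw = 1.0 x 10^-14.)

n(N2H4) = 0.08072 x 0.02415 = 0.001949 mol; V(HCl) at equivalence = 0.001949/0.1100 = 0.01772 L.
At equivalence the base is fully converted to N2H5+; total volume = 0.04187 L, so [N2H5+] = 0.001949/0.04187 = 0.04656 M.
Ka(N2H5+) = Kw/Kb = 1.0e-14 / 1.3 x 10^-6 = 7.69e-9.
[H^+] = sqrt(Ka x [N2H5+]) = sqrt(7.69e-9 x 0.04656) = 1.89e-5 M.
pH = -log(1.89e-5) = 4.72.

4.72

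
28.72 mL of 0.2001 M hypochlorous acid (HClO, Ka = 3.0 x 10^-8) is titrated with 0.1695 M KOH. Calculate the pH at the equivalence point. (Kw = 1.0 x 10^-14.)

10.24

n(HClO) = 0.2001 x 0.02872 = 0.005747 mol; V(KOH) at equivalence = 0.005747/0.1695 = 0.03390 L.
At equivalence all the acid is converted to ClO-; total volume = 0.02872 + 0.03390 = 0.06262 L, so [ClO-] = 0.005747/0.06262 = 0.09177 M.
Kb = Kw/Ka = 1.0e-14 / 3.0 x 10^-8 = 3.33e-7.
[OH^-] = sqrt(Kb x [ClO-]) = sqrt(3.33e-7 x 0.09177) = 0.000175 M.
pOH = 3.76, so pH = 14.00 - 3.76 = 10.24.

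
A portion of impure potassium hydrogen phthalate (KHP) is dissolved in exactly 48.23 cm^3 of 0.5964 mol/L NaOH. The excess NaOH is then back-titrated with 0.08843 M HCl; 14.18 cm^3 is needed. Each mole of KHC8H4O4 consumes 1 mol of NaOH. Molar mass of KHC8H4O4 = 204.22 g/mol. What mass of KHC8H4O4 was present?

5.62 g

Total n(NaOH) added = 0.5964 x 0.04823 = 0.02876 mol.
n(HCl) used = 0.08843 x 0.01418 = 0.001254 mol, which equals the excess n(NaOH).
So n(NaOH) consumed by the sample = 0.02876 - 0.001254 = 0.02751 mol.
n(KHC8H4O4) = 0.02751 / 1 = 0.02751 mol.
mass = 0.02751 mol x 204.22 g/mol = 5.62 g.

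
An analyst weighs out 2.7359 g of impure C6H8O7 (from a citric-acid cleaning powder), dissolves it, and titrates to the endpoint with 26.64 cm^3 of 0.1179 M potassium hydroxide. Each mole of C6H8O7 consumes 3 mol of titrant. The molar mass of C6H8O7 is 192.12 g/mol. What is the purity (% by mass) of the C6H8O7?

7.35%

n(KOH) = 0.1179 x 0.02664 = 0.003141 mol.
n(C6H8O7) = 0.003141 / 3 = 0.001047 mol.
mass of C6H8O7 = 0.001047 x 192.12 = 0.2011 g.
% purity = 0.2011 / 2.7359 x 100 = 7.35%.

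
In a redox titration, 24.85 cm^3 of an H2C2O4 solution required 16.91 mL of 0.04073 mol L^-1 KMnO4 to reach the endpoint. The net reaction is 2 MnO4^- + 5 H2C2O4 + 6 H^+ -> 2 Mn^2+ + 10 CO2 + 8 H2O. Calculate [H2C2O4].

n(KMnO4) = 0.04073 x 0.01691 = 0.0006887 mol.
From the balanced equation, 2 mol KMnO4 reacts with 5 mol H2C2O4, so n(H2C2O4) = 0.0006887 x 5/2 = 0.001722 mol.
[H2C2O4] = 0.001722 / 0.02485 L = 0.0693 M.

0.0693 M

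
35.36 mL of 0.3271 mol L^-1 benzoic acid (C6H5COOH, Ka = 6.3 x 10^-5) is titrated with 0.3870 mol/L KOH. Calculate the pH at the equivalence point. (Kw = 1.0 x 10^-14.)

8.72

n(C6H5COOH) = 0.3271 x 0.03536 = 0.01157 mol; V(KOH) at equivalence = 0.01157/0.3870 = 0.02989 L.
At equivalence all the acid is converted to C6H5COO-; total volume = 0.03536 + 0.02989 = 0.06525 L, so [C6H5COO-] = 0.01157/0.06525 = 0.1773 M.
Kb = Kw/Ka = 1.0e-14 / 6.3 x 10^-5 = 1.59e-10.
[OH^-] = sqrt(Kb x [C6H5COO-]) = sqrt(1.59e-10 x 0.1773) = 5.30e-6 M.
pOH = 5.28, so pH = 14.00 - 5.28 = 8.72.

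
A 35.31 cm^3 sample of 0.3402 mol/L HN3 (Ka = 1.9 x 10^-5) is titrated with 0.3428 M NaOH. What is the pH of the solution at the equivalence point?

n(HN3) = 0.3402 x 0.03531 = 0.01201 mol; V(NaOH) at equivalence = 0.01201/0.3428 = 0.03504 L.
At equivalence all the acid is converted to N3-; total volume = 0.03531 + 0.03504 = 0.07035 L, so [N3-] = 0.01201/0.07035 = 0.1707 M.
Kb = Kw/Ka = 1.0e-14 / 1.9 x 10^-5 = 5.26e-10.
[OH^-] = sqrt(Kb x [N3-]) = sqrt(5.26e-10 x 0.1707) = 9.48e-6 M.
pOH = 5.02, so pH = 14.00 - 5.02 = 8.98.

8.98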